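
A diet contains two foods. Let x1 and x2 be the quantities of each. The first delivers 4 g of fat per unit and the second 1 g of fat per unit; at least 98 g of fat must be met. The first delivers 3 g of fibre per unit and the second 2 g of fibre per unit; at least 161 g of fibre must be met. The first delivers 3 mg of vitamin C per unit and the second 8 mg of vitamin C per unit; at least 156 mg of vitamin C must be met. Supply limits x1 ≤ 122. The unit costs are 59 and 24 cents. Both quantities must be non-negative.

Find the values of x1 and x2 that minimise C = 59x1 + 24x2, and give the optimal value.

x1 = 7, x2 = 70, minimum C = 2093

Vertices and C = 59x1 + 24x2:
  (0, 98) → C = 2352
  (161/3, 0) → C = 9499/3
  (122, 0) → C = 7198
  (7, 70) → C = 2093
The feasible region is unbounded (it extends along (0, 1)), but C strictly increases along every unbounded feasible direction, so there is no improving ray and the minimum is attained at a vertex.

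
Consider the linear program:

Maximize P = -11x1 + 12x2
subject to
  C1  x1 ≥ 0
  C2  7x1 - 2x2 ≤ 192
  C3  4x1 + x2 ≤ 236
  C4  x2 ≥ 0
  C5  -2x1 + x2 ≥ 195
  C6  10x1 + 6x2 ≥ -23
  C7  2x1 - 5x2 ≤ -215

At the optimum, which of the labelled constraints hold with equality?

C1 and C3

Extreme points and P = -11x1 + 12x2:
  (0, 236) → P = 2832
  (0, 195) → P = 2340
  (41/6, 626/3) → P = 14573/6

The maximum is at (0, 236). Substituting into each constraint, equality holds for C1 and C3; the remaining constraints have slack.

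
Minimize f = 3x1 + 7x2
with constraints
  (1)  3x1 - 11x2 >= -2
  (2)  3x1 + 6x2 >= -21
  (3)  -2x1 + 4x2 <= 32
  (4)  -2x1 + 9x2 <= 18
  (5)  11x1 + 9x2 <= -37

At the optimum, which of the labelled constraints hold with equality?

(2) and (5)

Vertices and f = 3x1 + 7x2:
  (-81/17, -19/17) → f = -376/17
  (-425/148, -89/148) → f = -949/74
  (-11/13, -40/13) → f = -313/13

The minimum is at (-11/13, -40/13). Substituting into each constraint, equality holds for (2) and (5); the remaining constraints have slack.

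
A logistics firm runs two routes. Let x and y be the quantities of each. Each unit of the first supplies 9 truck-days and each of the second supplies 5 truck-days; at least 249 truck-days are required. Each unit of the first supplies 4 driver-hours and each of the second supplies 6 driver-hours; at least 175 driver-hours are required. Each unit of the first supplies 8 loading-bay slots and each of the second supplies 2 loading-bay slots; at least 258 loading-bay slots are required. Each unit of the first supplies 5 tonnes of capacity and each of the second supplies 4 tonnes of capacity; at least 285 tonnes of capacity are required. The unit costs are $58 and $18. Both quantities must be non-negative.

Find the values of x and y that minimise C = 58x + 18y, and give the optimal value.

The feasible region is unbounded (it extends along (0, 1), (1, 0)), but C strictly increases along every unbounded feasible direction, so there is no improving ray and the minimum is attained at a vertex.

At the optimal vertex, 8x + 2y = 258 and 5x + 4y = 285.
Solving simultaneously gives x = 21, y = 45.

x = 21, y = 45, minimum C = 2028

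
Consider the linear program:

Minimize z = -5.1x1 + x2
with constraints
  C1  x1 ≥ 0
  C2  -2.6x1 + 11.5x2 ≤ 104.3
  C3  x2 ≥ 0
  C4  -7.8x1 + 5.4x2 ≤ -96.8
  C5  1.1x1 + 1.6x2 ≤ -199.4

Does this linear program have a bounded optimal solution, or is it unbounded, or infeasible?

The boundaries x1 = 0 and 1.1x1 + 1.6x2 = -199.4 meet at (0, -124.625), but that point violates x2 ≥ 0. Every candidate vertex is excluded by some other constraint, so the feasible region is empty.

infeasible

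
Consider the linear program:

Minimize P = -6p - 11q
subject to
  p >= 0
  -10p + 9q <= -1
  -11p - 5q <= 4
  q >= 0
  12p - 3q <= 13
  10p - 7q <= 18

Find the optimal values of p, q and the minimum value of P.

Feasible corners and P = -6p - 11q:
  (1/10, 0) → P = -3/5
  (19/13, 59/39) → P = -991/39
  (13/12, 0) → P = -13/2

At the optimal vertex, -10p + 9q = -1 and 12p - 3q = 13.
Solving simultaneously gives p = 19/13, q = 59/39.

p = 19/13, q = 59/39, minimum P = -991/39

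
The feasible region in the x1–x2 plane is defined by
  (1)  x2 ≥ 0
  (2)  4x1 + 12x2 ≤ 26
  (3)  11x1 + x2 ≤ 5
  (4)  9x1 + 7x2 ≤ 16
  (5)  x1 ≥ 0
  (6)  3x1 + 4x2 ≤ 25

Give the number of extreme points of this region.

5

The feasible vertices (each the meet of two boundaries and inside every other half-plane) are:
  (5/11, 0)
  (0, 0)
  (1/8, 17/8)
  (0, 13/6)
  (19/68, 131/68)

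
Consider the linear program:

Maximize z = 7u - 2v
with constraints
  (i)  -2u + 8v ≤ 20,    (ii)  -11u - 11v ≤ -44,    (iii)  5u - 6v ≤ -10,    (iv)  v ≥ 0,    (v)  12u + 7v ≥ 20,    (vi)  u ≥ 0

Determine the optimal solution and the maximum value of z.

The binding constraints are -2u + 8v = 20 and 5u - 6v = -10.
Solving simultaneously gives u = 10/7, v = 20/7.

u = 10/7, v = 20/7, maximum z = 30/7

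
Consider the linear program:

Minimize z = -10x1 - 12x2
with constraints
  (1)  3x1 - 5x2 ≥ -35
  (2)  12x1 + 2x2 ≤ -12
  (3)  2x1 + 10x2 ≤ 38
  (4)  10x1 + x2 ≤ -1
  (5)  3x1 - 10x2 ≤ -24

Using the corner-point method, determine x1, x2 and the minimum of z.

Vertices and z = -10x1 - 12x2:
  (-4, 23/5) → z = -76/5
  (-46/3, -11/5) → z = 2696/15
  (-49/29, 120/29) → z = -950/29
  (-4/3, 2) → z = -32/3

x1 = -49/29, x2 = 120/29, minimum z = -950/29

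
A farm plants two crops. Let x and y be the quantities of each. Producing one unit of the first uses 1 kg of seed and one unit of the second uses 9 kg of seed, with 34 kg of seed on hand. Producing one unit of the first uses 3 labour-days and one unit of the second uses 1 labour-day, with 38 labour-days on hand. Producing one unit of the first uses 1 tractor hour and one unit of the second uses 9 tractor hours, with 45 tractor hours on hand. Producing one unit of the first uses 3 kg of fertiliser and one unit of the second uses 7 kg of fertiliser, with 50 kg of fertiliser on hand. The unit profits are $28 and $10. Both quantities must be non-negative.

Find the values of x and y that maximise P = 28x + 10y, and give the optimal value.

Vertices and P = 28x + 10y:
  (0, 0) → P = 0
  (0, 34/9) → P = 340/9
  (38/3, 0) → P = 1064/3
  (53/5, 13/5) → P = 1614/5
  (12, 2) → P = 356

x = 12, y = 2, maximum P = 356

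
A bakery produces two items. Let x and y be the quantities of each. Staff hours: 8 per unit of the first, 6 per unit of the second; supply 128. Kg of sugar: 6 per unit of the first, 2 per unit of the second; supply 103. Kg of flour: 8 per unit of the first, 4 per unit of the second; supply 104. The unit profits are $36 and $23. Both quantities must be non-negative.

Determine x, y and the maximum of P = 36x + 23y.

x = 7, y = 12, maximum P = 528

Vertices and P = 36x + 23y:
  (0, 0) → P = 0
  (0, 64/3) → P = 1472/3
  (13, 0) → P = 468
  (7, 12) → P = 528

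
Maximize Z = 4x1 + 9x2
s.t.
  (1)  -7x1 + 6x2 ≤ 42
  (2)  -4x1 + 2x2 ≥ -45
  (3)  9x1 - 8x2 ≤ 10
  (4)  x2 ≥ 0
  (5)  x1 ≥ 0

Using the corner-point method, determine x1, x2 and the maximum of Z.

Vertices and Z = 4x1 + 9x2:
  (177/5, 483/10) → Z = 5763/10
  (0, 7) → Z = 63
  (170/7, 365/14) → Z = 4645/14
  (10/9, 0) → Z = 40/9
  (0, 0) → Z = 0

At the optimal vertex, -7x1 + 6x2 = 42 and -4x1 + 2x2 = -45.
Solving simultaneously gives x1 = 177/5, x2 = 483/10.

x1 = 177/5, x2 = 483/10, maximum Z = 5763/10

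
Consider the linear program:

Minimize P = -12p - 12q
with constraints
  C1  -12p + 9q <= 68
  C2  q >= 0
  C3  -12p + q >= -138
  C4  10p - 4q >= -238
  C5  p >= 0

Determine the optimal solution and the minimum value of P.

Corner points and P = -12p - 12q:
  (655/48, 103/4) → P = -1891/4
  (0, 68/9) → P = -272/3
  (23/2, 0) → P = -138
  (0, 0) → P = 0

The optimum lies where -12p + 9q = 68 and -12p + q = -138.
Solving simultaneously gives p = 655/48, q = 103/4.

p = 655/48, q = 103/4, minimum P = -1891/4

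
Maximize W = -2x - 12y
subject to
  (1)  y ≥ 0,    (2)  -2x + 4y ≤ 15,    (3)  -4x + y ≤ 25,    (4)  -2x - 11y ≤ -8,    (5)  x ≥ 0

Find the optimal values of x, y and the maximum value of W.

x = 4, y = 0, maximum W = -8

Feasible corners and W = -2x - 12y:
  (4, 0) → W = -8
  (0, 15/4) → W = -45
  (0, 8/11) → W = -96/11
The feasible region is unbounded (it extends along (2, 1), (1, 0)), but W strictly decreases along every unbounded feasible direction, so there is no improving ray and the maximum is attained at a vertex.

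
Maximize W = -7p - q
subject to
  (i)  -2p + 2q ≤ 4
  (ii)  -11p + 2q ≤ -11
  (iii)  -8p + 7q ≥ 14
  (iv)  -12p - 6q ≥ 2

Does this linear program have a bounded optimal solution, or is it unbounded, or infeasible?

The boundaries -2p + 2q = 4 and -12p - 6q = 2 meet at (-7/9, 11/9), but that point violates -11p + 2q ≤ -11. Every candidate vertex is excluded by some other constraint, so the feasible region is empty.

infeasible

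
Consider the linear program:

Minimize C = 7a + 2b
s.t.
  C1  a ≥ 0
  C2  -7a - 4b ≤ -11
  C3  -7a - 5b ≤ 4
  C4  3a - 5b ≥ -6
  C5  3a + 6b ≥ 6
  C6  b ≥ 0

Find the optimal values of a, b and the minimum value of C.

a = 31/47, b = 75/47, minimum C = 367/47

Vertices and C = 7a + 2b:
  (31/47, 75/47) → C = 367/47
  (7/5, 3/10) → C = 52/5
  (2, 0) → C = 14
The feasible region is unbounded (it extends along (1, 0), (5, 3)), but C strictly increases along every unbounded feasible direction, so there is no improving ray and the minimum is attained at a vertex.

At the optimal vertex, -7a - 4b = -11 and 3a - 5b = -6.
Solving simultaneously gives a = 31/47, b = 75/47.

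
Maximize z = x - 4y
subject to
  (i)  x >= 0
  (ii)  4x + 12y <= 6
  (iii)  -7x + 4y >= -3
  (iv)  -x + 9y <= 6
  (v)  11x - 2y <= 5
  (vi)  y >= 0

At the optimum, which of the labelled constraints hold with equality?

Vertices and z = x - 4y:
  (0, 1/2) → z = -2
  (0, 0) → z = 0
  (18/35, 23/70) → z = -4/5
  (7/15, 1/15) → z = 1/5
  (3/7, 0) → z = 3/7

The maximum is at (3/7, 0). Substituting into each constraint, equality holds for (iii) and (vi); the remaining constraints have slack.

(iii) and (vi)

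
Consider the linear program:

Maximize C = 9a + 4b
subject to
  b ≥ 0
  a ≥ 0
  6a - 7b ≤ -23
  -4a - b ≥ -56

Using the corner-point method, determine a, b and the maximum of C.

Feasible corners and C = 9a + 4b:
  (0, 23/7) → C = 92/7
  (0, 56) → C = 224
  (369/34, 214/17) → C = 5033/34

a = 0, b = 56, maximum C = 224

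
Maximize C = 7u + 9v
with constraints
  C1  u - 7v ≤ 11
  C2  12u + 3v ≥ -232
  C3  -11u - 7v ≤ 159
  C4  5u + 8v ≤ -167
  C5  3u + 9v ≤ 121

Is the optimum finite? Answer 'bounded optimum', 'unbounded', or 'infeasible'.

infeasible

The boundaries u - 7v = 11 and -11u - 7v = 159 meet at (-37/3, -10/3), but that point violates 5u + 8v ≤ -167. Every candidate vertex is excluded by some other constraint, so the feasible region is empty.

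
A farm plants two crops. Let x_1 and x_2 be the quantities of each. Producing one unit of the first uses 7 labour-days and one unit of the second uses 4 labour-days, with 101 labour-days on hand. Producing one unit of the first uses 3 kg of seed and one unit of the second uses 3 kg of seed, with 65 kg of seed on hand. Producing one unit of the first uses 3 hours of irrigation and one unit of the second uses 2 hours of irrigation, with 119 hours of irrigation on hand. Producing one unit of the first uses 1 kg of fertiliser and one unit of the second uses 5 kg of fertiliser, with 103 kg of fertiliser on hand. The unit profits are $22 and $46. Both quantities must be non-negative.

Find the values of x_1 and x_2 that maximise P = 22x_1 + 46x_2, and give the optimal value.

Extreme points and P = 22x_1 + 46x_2:
  (0, 0) → P = 0
  (0, 103/5) → P = 4738/5
  (101/7, 0) → P = 2222/7
  (43/9, 152/9) → P = 882
  (4/3, 61/3) → P = 2894/3

x_1 = 4/3, x_2 = 61/3, maximum P = 2894/3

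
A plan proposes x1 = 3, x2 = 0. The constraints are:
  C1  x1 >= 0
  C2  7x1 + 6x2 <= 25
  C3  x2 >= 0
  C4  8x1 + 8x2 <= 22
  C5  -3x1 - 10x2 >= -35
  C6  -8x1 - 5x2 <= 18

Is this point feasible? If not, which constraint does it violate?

not feasible — violates C4

Constraint C4: 8x1 + 8x2 = 24, which is not ≤ 22. All other constraints are satisfied.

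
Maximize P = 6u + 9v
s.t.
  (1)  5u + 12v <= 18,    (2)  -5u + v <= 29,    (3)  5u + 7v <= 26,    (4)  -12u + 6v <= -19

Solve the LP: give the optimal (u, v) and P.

Vertices and P = 6u + 9v:
  (186/25, -8/5) → P = 756/25
  (56/29, 121/174) → P = 1035/58
  (-193/18, -443/18) → P = -1715/6
The feasible region is unbounded (it extends along (-1, -5), (7, -5)), but P strictly decreases along every unbounded feasible direction, so there is no improving ray and the maximum is attained at a vertex.

u = 186/25, v = -8/5, maximum P = 756/25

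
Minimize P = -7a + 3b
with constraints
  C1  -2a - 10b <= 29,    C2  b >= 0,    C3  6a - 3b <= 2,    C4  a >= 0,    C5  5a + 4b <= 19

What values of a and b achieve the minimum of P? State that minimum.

a = 5/3, b = 8/3, minimum P = -11/3

Extreme points and P = -7a + 3b:
  (1/3, 0) → P = -7/3
  (0, 0) → P = 0
  (5/3, 8/3) → P = -11/3
  (0, 19/4) → P = 57/4

The optimum lies where 6a - 3b = 2 and 5a + 4b = 19.
Solving simultaneously gives a = 5/3, b = 8/3.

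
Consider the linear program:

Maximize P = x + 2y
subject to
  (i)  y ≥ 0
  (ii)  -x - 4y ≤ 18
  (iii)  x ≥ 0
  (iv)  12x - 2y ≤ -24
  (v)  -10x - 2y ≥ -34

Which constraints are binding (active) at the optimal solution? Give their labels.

(iii) and (v)

Vertices and P = x + 2y:
  (0, 12) → P = 24
  (0, 17) → P = 34
  (5/11, 162/11) → P = 329/11

The maximum is at (0, 17). Substituting into each constraint, equality holds for (iii) and (v); the remaining constraints have slack.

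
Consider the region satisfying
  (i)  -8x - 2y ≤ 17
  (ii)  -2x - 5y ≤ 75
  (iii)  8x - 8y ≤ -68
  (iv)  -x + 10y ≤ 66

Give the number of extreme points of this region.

Of the 6 pairwise boundary intersections, those satisfying every inequality are:
  (-17/5, 51/10)
  (-151/41, 511/82)
  (-19/9, 115/18)

3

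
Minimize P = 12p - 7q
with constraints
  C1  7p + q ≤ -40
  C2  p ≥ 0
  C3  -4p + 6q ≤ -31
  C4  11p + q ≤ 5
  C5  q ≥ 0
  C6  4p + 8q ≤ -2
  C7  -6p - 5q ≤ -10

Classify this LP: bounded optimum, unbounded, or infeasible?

The boundaries 4p + 8q = -2 and -6p - 5q = -10 meet at (45/14, -13/7), but that point violates 7p + q ≤ -40. Every candidate vertex is excluded by some other constraint, so the feasible region is empty.

infeasible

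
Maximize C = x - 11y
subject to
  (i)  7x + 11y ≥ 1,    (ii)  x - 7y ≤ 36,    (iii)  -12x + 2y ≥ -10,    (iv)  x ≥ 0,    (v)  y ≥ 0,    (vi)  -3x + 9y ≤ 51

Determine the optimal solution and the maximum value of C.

Extreme points and C = x - 11y:
  (0, 1/11) → C = -1
  (1/7, 0) → C = 1/7
  (5/6, 0) → C = 5/6
  (32/17, 107/17) → C = -1145/17
  (0, 17/3) → C = -187/3

x = 5/6, y = 0, maximum C = 5/6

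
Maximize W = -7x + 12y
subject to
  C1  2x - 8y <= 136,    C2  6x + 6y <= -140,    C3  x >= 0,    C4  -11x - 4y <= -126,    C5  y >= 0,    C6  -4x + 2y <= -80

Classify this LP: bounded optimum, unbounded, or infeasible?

infeasible

The boundaries 2x - 8y = 136 and y = 0 meet at (68, 0), but that point violates 6x + 6y ≤ -140. Every candidate vertex is excluded by some other constraint, so the feasible region is empty.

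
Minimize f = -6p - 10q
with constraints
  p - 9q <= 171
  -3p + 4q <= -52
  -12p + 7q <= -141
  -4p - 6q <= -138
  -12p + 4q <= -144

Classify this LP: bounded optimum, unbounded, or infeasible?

unbounded

From the feasible point (54, -13), moving in the direction (4, 3) keeps every constraint satisfied while f decreases without bound.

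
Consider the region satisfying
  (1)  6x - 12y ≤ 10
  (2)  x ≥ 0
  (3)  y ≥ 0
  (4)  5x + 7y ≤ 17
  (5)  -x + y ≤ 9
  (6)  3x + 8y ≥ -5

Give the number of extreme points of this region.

4

Pairwise boundary intersections that survive every other constraint:
  (5/3, 0)
  (137/51, 26/51)
  (0, 0)
  (0, 17/7)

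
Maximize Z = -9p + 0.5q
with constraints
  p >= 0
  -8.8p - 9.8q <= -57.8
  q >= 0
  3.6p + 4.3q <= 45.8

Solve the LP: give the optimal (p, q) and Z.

p = 0, q = 458/43, maximum Z = 229/43

Corner points and Z = -9p + 0.5q:
  (0, 289/49) → Z = 289/98
  (0, 458/43) → Z = 229/43
  (289/44, 0) → Z = -2601/44
  (229/18, 0) → Z = -229/2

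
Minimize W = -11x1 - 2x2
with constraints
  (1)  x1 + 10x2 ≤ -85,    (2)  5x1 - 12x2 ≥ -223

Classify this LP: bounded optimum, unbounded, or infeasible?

unbounded

From the feasible point (-1625/31, -101/31), moving in the direction (10, -1) keeps every constraint satisfied while W decreases without bound.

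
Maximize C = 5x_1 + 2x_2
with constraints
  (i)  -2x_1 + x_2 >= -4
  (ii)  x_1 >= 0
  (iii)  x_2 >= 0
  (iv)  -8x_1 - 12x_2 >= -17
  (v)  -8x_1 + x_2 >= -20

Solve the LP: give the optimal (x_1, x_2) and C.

Feasible corners and C = 5x_1 + 2x_2:
  (2, 0) → C = 10
  (65/32, 1/16) → C = 329/32
  (0, 0) → C = 0
  (0, 17/12) → C = 17/6

The binding constraints are -2x_1 + x_2 = -4 and -8x_1 - 12x_2 = -17.
Solving simultaneously gives x_1 = 65/32, x_2 = 1/16.

x_1 = 65/32, x_2 = 1/16, maximum C = 329/32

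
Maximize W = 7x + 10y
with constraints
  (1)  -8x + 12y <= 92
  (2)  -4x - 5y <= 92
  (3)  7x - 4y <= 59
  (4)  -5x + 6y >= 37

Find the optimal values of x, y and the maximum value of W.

x = 9, y = 41/3, maximum W = 599/3

Vertices and W = 7x + 10y:
  (-391/22, -46/11) → W = -3657/22
  (9, 41/3) → W = 599/3
  (-737/49, -312/49) → W = -8279/49

At the optimal vertex, -8x + 12y = 92 and -5x + 6y = 37.
Solving simultaneously gives x = 9, y = 41/3.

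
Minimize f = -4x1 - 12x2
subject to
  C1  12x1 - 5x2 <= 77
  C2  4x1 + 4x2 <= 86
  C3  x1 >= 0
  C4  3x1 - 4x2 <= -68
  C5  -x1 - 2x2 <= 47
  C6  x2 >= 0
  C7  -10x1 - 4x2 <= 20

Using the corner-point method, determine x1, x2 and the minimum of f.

Extreme points and f = -4x1 - 12x2:
  (0, 43/2) → f = -258
  (18/7, 265/14) → f = -1662/7
  (0, 17) → f = -204

The optimum lies where 4x1 + 4x2 = 86 and x1 = 0.
Solving simultaneously gives x1 = 0, x2 = 43/2.

x1 = 0, x2 = 43/2, minimum f = -258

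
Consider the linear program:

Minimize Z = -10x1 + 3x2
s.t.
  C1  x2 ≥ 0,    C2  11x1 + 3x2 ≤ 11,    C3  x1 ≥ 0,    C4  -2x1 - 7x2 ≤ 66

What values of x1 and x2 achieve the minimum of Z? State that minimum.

x1 = 1, x2 = 0, minimum Z = -10

Extreme points and Z = -10x1 + 3x2:
  (1, 0) → Z = -10
  (0, 0) → Z = 0
  (0, 11/3) → Z = 11

At the optimal vertex, x2 = 0 and 11x1 + 3x2 = 11.
Solving simultaneously gives x1 = 1, x2 = 0.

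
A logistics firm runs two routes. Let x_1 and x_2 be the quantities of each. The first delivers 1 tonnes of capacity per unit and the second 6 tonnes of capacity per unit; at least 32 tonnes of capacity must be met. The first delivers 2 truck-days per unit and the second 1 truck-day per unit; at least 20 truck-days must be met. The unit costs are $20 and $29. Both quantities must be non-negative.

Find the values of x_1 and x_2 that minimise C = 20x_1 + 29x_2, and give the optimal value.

x_1 = 8, x_2 = 4, minimum C = 276

Feasible corners and C = 20x_1 + 29x_2:
  (0, 20) → C = 580
  (32, 0) → C = 640
  (8, 4) → C = 276
The feasible region is unbounded (it extends along (0, 1), (1, 0)), but C strictly increases along every unbounded feasible direction, so there is no improving ray and the minimum is attained at a vertex.

The binding constraints are x_1 + 6x_2 = 32 and 2x_1 + x_2 = 20.
Solving simultaneously gives x_1 = 8, x_2 = 4.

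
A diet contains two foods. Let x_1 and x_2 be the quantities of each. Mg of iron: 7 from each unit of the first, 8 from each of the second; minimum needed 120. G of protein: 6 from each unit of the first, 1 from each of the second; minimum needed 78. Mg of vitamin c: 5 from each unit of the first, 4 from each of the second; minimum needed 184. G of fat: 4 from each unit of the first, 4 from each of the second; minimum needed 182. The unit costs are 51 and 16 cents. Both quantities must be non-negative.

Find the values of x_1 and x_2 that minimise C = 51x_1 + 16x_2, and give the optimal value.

Feasible corners and C = 51x_1 + 16x_2:
  (0, 78) → C = 1248
  (91/2, 0) → C = 4641/2
  (13/2, 39) → C = 1911/2
The feasible region is unbounded (it extends along (0, 1), (1, 0)), but C strictly increases along every unbounded feasible direction, so there is no improving ray and the minimum is attained at a vertex.

x_1 = 13/2, x_2 = 39, minimum C = 1911/2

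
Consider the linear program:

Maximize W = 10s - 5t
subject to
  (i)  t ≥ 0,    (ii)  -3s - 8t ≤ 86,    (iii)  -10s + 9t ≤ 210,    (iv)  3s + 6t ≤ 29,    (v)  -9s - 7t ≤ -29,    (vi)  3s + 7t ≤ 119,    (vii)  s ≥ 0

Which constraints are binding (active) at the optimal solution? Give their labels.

(i) and (iv)

Vertices and W = 10s - 5t:
  (29/3, 0) → W = 290/3
  (29/9, 0) → W = 290/9
  (0, 29/6) → W = -145/6
  (0, 29/7) → W = -145/7

The maximum is at (29/3, 0). Substituting into each constraint, equality holds for (i) and (iv); the remaining constraints have slack.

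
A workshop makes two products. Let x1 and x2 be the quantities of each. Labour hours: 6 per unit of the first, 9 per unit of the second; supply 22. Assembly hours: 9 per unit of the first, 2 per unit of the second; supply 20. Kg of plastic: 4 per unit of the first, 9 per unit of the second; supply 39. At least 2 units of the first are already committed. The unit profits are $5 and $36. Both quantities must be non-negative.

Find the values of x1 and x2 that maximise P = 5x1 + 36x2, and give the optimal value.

x1 = 2, x2 = 1, maximum P = 46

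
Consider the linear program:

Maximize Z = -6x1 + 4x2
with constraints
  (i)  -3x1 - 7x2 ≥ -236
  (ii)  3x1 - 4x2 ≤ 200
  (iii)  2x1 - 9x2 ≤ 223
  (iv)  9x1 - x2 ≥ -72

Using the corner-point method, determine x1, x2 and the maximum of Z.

x1 = -134/33, x2 = 390/11, maximum Z = 1828/11

Vertices and Z = -6x1 + 4x2:
  (2344/33, 36/11) → Z = -4544/11
  (-134/33, 390/11) → Z = 1828/11
  (908/19, -269/19) → Z = -6524/19
  (-871/79, -2151/79) → Z = -3378/79

At the optimal vertex, -3x1 - 7x2 = -236 and 9x1 - x2 = -72.
Solving simultaneously gives x1 = -134/33, x2 = 390/11.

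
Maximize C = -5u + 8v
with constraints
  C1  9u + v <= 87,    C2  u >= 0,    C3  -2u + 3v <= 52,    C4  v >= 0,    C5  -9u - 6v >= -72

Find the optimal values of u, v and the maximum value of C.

Feasible corners and C = -5u + 8v:
  (0, 0) → C = 0
  (0, 12) → C = 96
  (8, 0) → C = -40

The optimum lies where u = 0 and -9u - 6v = -72.
Solving simultaneously gives u = 0, v = 12.

u = 0, v = 12, maximum C = 96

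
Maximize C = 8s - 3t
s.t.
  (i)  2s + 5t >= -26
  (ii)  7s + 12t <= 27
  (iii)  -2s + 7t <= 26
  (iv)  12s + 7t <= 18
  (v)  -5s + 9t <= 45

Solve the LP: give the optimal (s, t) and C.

s = 136/23, t = -174/23, maximum C = 70

Extreme points and C = 8s - 3t:
  (136/23, -174/23) → C = 70
  (-459/43, -40/43) → C = -3552/43
  (-123/73, 236/73) → C = -1692/73
  (27/95, 198/95) → C = -378/95
  (-81/17, 40/17) → C = -768/17

At the optimal vertex, 2s + 5t = -26 and 12s + 7t = 18.
Solving simultaneously gives s = 136/23, t = -174/23.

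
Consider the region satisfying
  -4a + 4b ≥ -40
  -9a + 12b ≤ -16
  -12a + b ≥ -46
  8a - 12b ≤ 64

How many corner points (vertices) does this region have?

3

The feasible vertices (each the meet of two boundaries and inside every other half-plane) are:
  (536/135, 74/45)
  (-48, -112/3)
  (61/17, -50/17)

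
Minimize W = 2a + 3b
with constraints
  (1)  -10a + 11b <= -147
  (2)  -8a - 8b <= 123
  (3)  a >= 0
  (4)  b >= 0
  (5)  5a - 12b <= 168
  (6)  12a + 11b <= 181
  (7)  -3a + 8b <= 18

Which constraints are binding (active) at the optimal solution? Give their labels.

(1) and (4)

Vertices and W = 2a + 3b:
  (147/10, 0) → W = 147/5
  (164/11, 23/121) → W = 3677/121
  (181/12, 0) → W = 181/6

The minimum is at (147/10, 0). Substituting into each constraint, equality holds for (1) and (4); the remaining constraints have slack.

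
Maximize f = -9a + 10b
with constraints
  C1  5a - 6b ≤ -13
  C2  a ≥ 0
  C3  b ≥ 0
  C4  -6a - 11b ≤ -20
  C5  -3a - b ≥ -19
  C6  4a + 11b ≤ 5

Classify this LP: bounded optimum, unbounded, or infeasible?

The boundaries 5a - 6b = -13 and a = 0 meet at (0, 13/6), but that point violates 4a + 11b ≤ 5. Every candidate vertex is excluded by some other constraint, so the feasible region is empty.

infeasible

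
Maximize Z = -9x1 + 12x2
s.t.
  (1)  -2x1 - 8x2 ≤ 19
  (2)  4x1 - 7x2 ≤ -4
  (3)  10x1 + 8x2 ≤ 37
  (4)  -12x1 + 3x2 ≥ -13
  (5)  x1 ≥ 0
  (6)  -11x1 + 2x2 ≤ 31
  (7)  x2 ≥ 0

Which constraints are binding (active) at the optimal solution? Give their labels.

(3) and (5)

Extreme points and Z = -9x1 + 12x2:
  (103/72, 25/18) → Z = 91/24
  (0, 4/7) → Z = 48/7
  (215/126, 157/63) → Z = 611/42
  (0, 37/8) → Z = 111/2

The maximum is at (0, 37/8). Substituting into each constraint, equality holds for (3) and (5); the remaining constraints have slack.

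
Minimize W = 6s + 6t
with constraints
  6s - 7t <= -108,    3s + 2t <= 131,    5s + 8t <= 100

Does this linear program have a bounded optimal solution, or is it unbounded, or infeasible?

From the feasible point (-164/83, 1140/83), moving in the direction (-8, 5) keeps every constraint satisfied while W decreases without bound.

unbounded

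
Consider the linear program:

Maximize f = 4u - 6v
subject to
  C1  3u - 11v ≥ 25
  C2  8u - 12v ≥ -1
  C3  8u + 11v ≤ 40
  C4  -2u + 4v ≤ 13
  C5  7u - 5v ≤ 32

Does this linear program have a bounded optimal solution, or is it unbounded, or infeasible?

From the feasible point (-311/52, -203/52), moving in the direction (-5, -7) keeps every constraint satisfied while f increases without bound.

unbounded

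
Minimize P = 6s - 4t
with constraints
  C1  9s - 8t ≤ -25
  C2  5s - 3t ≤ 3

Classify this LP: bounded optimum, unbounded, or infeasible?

unbounded

From the feasible point (99/13, 152/13), moving in the direction (-8, -9) keeps every constraint satisfied while P decreases without bound.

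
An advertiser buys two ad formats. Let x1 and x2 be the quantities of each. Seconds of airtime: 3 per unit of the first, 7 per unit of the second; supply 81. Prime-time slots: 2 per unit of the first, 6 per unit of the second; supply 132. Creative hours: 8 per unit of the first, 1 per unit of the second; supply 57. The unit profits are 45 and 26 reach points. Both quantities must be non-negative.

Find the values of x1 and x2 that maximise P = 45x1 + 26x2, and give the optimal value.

Vertices and P = 45x1 + 26x2:
  (0, 0) → P = 0
  (0, 81/7) → P = 2106/7
  (57/8, 0) → P = 2565/8
  (6, 9) → P = 504

The optimum lies where 3x1 + 7x2 = 81 and 8x1 + x2 = 57.
Solving simultaneously gives x1 = 6, x2 = 9.

x1 = 6, x2 = 9, maximum P = 504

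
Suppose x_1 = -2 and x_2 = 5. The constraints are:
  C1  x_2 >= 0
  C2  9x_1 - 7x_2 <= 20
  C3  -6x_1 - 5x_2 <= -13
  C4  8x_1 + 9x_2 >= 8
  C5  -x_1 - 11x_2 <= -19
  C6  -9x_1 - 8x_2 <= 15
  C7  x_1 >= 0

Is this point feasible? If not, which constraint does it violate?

not feasible — violates C7

Constraint C7: x_1 = -2, which is not ≥ 0. All other constraints are satisfied.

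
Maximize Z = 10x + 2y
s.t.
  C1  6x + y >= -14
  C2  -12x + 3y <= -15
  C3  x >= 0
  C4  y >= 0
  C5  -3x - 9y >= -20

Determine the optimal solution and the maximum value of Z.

Extreme points and Z = 10x + 2y:
  (5/4, 0) → Z = 25/2
  (5/3, 5/3) → Z = 20
  (20/3, 0) → Z = 200/3

The optimum lies where y = 0 and -3x - 9y = -20.
Solving simultaneously gives x = 20/3, y = 0.

x = 20/3, y = 0, maximum Z = 200/3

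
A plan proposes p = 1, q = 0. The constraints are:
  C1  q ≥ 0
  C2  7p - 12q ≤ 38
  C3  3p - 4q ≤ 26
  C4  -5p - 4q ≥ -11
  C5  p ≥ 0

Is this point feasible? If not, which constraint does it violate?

C1: 0 ≥ 0 ✓
C2: 7 ≤ 38 ✓
C3: 3 ≤ 26 ✓
C4: -5 ≥ -11 ✓
C5: 1 ≥ 0 ✓

feasible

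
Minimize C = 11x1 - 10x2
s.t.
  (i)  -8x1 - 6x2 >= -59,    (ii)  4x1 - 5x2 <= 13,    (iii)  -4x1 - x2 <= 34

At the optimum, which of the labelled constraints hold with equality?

(i) and (iii)

Corner points and C = 11x1 - 10x2:
  (373/64, 33/16) → C = 2783/64
  (-263/16, 127/4) → C = -7973/16
  (-157/24, -47/6) → C = 51/8

The minimum is at (-263/16, 127/4). Substituting into each constraint, equality holds for (i) and (iii); the remaining constraints have slack.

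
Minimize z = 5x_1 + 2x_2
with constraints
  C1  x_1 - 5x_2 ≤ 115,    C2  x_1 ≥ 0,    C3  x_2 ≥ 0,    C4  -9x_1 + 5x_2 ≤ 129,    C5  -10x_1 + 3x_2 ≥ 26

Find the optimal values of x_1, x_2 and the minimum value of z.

Vertices and z = 5x_1 + 2x_2:
  (0, 129/5) → z = 258/5
  (0, 26/3) → z = 52/3
  (257/23, 1056/23) → z = 3397/23

The optimum lies where x_1 = 0 and -10x_1 + 3x_2 = 26.
Solving simultaneously gives x_1 = 0, x_2 = 26/3.

x_1 = 0, x_2 = 26/3, minimum z = 52/3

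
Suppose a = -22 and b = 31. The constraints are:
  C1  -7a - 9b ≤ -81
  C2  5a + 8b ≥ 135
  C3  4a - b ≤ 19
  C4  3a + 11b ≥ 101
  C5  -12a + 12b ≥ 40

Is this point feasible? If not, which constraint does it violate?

C1: -125 ≤ -81 ✓
C2: 138 ≥ 135 ✓
C3: -119 ≤ 19 ✓
C4: 275 ≥ 101 ✓
C5: 636 ≥ 40 ✓

feasible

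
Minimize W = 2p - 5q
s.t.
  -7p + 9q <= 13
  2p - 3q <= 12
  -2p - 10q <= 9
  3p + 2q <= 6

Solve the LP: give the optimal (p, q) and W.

Vertices and W = 2p - 5q:
  (-211/88, -37/88) → W = -237/88
  (28/41, 81/41) → W = -349/41
  (3, -3/2) → W = 27/2

The binding constraints are -7p + 9q = 13 and 3p + 2q = 6.
Solving simultaneously gives p = 28/41, q = 81/41.

p = 28/41, q = 81/41, minimum W = -349/41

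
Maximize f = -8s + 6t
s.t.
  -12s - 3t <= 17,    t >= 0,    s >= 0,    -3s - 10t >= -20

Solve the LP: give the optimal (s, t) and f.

Feasible corners and f = -8s + 6t:
  (0, 0) → f = 0
  (20/3, 0) → f = -160/3
  (0, 2) → f = 12

s = 0, t = 2, maximum f = 12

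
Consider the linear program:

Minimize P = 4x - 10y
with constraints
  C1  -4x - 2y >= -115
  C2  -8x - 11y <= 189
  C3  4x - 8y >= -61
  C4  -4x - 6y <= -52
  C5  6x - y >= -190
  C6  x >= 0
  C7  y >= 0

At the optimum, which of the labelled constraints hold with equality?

Corner points and P = 4x - 10y:
  (399/20, 88/5) → P = -481/5
  (115/4, 0) → P = 115
  (25/28, 113/14) → P = -540/7
  (13, 0) → P = 52

The minimum is at (399/20, 88/5). Substituting into each constraint, equality holds for C1 and C3; the remaining constraints have slack.

C1 and C3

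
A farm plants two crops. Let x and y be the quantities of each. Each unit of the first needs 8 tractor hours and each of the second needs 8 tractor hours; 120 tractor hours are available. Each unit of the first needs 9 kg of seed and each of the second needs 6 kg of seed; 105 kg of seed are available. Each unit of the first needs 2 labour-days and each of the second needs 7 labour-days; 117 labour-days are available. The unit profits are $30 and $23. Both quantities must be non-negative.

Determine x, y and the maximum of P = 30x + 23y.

x = 5, y = 10, maximum P = 380

Vertices and P = 30x + 23y:
  (0, 0) → P = 0
  (0, 15) → P = 345
  (35/3, 0) → P = 350
  (5, 10) → P = 380

The optimum lies where 8x + 8y = 120 and 9x + 6y = 105.
Solving simultaneously gives x = 5, y = 10.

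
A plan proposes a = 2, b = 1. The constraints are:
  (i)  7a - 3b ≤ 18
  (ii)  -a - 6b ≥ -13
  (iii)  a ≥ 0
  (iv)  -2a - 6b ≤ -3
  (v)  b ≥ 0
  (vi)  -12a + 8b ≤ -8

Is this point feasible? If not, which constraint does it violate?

(i): 11 ≤ 18 ✓
(ii): -8 ≥ -13 ✓
(iii): 2 ≥ 0 ✓
(iv): -10 ≤ -3 ✓
(v): 1 ≥ 0 ✓
(vi): -16 ≤ -8 ✓

feasible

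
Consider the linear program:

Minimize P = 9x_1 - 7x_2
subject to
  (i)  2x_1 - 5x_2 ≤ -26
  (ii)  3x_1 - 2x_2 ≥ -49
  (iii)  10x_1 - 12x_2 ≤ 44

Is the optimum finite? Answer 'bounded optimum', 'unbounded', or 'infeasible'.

From the feasible point (-193/11, -20/11), moving in the direction (2, 3) keeps every constraint satisfied while P decreases without bound.

unbounded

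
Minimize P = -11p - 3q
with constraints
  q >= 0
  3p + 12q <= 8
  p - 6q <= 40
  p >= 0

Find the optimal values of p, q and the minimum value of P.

Feasible corners and P = -11p - 3q:
  (8/3, 0) → P = -88/3
  (0, 0) → P = 0
  (0, 2/3) → P = -2

p = 8/3, q = 0, minimum P = -88/3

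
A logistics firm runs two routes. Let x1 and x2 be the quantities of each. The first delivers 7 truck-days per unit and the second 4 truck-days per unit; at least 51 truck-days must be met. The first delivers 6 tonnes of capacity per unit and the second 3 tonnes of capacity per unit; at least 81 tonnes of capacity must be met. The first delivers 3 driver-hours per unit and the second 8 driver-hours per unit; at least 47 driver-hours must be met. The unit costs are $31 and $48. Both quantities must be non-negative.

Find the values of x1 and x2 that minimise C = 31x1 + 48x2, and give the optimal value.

x1 = 13, x2 = 1, minimum C = 451

Corner points and C = 31x1 + 48x2:
  (0, 27) → C = 1296
  (47/3, 0) → C = 1457/3
  (13, 1) → C = 451
The feasible region is unbounded (it extends along (0, 1), (1, 0)), but C strictly increases along every unbounded feasible direction, so there is no improving ray and the minimum is attained at a vertex.

At the optimal vertex, 6x1 + 3x2 = 81 and 3x1 + 8x2 = 47.
Solving simultaneously gives x1 = 13, x2 = 1.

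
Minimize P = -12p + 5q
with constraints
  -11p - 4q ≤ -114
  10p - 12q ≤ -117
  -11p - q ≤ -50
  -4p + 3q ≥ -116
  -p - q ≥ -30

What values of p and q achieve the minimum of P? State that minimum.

Feasible corners and P = -12p + 5q:
  (225/43, 2427/172) → P = 1335/172
  (86/33, 64/3) → P = 2488/33
  (243/22, 417/22) → P = -831/22
  (2, 28) → P = 116

The optimum lies where 10p - 12q = -117 and -p - q = -30.
Solving simultaneously gives p = 243/22, q = 417/22.

p = 243/22, q = 417/22, minimum P = -831/22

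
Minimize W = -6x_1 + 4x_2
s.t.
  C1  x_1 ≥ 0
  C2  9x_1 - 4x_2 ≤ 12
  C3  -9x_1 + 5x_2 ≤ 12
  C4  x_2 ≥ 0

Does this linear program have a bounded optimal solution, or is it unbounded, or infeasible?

Feasible corners and W = -6x_1 + 4x_2:
  (0, 12/5) → W = 48/5
  (0, 0) → W = 0
  (12, 24) → W = 24
  (4/3, 0) → W = -8
The feasible region has finitely many vertices and no improving ray; the minimum is -8 at (4/3, 0).

bounded optimum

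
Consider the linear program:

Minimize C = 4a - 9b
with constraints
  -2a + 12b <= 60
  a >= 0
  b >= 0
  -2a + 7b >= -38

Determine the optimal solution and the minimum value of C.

a = 0, b = 5, minimum C = -45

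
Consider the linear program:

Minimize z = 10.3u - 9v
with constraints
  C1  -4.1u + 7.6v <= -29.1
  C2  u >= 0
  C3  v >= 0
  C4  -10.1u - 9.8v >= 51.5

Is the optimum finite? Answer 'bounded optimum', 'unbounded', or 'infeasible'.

The boundaries -4.1u + 7.6v = -29.1 and v = 0 meet at (291/41, 0), but that point violates -10.1u - 9.8v ≥ 51.5. Every candidate vertex is excluded by some other constraint, so the feasible region is empty.

infeasible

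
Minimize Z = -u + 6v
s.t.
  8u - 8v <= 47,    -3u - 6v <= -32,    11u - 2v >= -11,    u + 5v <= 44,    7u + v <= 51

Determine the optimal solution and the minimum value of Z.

u = 274/39, v = 71/39, minimum Z = 152/39

At the optimal vertex, -3u - 6v = -32 and 7u + v = 51.
Solving simultaneously gives u = 274/39, v = 71/39.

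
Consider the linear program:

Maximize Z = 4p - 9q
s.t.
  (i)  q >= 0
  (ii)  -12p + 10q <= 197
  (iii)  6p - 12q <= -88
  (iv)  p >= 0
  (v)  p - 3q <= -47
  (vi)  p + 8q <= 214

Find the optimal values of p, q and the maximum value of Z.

Feasible corners and Z = 4p - 9q:
  (0, 197/10) → Z = -1773/10
  (282/53, 2765/106) → Z = -22629/106
  (0, 47/3) → Z = -141
  (266/11, 261/11) → Z = -1285/11

p = 266/11, q = 261/11, maximum Z = -1285/11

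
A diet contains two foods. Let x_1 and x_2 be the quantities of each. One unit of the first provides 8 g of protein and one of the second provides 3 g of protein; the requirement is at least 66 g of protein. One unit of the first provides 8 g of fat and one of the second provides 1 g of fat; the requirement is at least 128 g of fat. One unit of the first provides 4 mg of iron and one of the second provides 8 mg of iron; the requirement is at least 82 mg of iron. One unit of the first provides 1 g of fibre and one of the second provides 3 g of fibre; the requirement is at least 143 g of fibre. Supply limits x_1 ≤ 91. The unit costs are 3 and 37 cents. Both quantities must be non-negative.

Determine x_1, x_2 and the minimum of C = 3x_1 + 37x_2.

Vertices and C = 3x_1 + 37x_2:
  (0, 128) → C = 4736
  (241/23, 1016/23) → C = 38315/23
  (91, 52/3) → C = 2743/3
The feasible region is unbounded (it extends along (0, 1)), but C strictly increases along every unbounded feasible direction, so there is no improving ray and the minimum is attained at a vertex.

The binding constraints are x_1 + 3x_2 = 143 and x_1 = 91.
Solving simultaneously gives x_1 = 91, x_2 = 52/3.

x_1 = 91, x_2 = 52/3, minimum C = 2743/3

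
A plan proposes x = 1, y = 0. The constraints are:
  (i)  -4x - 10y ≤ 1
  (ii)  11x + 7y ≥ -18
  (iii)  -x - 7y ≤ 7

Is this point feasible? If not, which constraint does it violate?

(i): -4 ≤ 1 ✓
(ii): 11 ≥ -18 ✓
(iii): -1 ≤ 7 ✓

feasible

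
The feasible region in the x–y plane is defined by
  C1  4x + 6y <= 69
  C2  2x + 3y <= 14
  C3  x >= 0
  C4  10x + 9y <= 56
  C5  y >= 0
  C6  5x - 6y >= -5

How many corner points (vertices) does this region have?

Pairwise boundary intersections that survive every other constraint:
  (7/2, 7/3)
  (23/9, 80/27)
  (0, 0)
  (0, 5/6)
  (28/5, 0)

5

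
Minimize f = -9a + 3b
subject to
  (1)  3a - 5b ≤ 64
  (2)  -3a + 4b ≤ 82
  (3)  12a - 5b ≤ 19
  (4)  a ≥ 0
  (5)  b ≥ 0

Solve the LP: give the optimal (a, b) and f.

a = 162/11, b = 347/11, minimum f = -417/11

Extreme points and f = -9a + 3b:
  (162/11, 347/11) → f = -417/11
  (0, 41/2) → f = 123/2
  (19/12, 0) → f = -57/4
  (0, 0) → f = 0

At the optimal vertex, -3a + 4b = 82 and 12a - 5b = 19.
Solving simultaneously gives a = 162/11, b = 347/11.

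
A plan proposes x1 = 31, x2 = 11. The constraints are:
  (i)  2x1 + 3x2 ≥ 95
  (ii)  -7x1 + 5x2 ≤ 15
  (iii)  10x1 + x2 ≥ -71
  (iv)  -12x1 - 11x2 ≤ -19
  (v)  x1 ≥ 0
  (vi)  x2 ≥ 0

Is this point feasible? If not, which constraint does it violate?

(i): 95 ≥ 95 ✓
(ii): -162 ≤ 15 ✓
(iii): 321 ≥ -71 ✓
(iv): -493 ≤ -19 ✓
(v): 31 ≥ 0 ✓
(vi): 11 ≥ 0 ✓

feasible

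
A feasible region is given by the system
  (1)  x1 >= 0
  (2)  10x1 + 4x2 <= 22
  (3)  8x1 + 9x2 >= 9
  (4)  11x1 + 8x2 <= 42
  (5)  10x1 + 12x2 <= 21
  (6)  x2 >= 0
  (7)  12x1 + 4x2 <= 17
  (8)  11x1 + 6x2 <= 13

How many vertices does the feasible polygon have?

5

The feasible vertices (each the meet of two boundaries and inside every other half-plane) are:
  (0, 1)
  (0, 7/4)
  (9/8, 0)
  (5/12, 101/72)
  (13/11, 0)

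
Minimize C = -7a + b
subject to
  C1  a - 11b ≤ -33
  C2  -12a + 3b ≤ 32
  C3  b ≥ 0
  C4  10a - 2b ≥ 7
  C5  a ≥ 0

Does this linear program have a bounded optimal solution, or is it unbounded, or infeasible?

From the feasible point (143/108, 337/108), moving in the direction (11, 1) keeps every constraint satisfied while C decreases without bound.

unbounded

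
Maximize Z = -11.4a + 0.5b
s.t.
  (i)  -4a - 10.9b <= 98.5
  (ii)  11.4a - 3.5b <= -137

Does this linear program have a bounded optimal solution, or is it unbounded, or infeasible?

From the feasible point (-183805/13826, -28745/6913), moving in the direction (-10.9, 4) keeps every constraint satisfied while Z increases without bound.

unbounded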